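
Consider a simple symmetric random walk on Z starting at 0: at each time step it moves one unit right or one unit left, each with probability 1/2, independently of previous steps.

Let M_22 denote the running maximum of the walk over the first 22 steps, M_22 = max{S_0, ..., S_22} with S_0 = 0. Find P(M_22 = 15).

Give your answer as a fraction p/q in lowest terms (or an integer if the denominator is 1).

Answer: 385/1048576

Derivation:
Let M_22 = max(S_0,...,S_22). Use the reflection principle: for j ≥ 1, #{paths with M_22 ≥ j} = #{S_22 ≥ j} + #{S_22 ≥ j+1}.
By reflection, #{M_22 ≥ 15} = #{S_22 ≥ 15} + #{S_22 ≥ 16} = 1794 + 1794 = 3588.
#{M_22 ≥ 16} = #{S_22 ≥ 16} + #{S_22 ≥ 17} = 1794 + 254 = 2048.
#{M_22 = 15} = 3588 - 2048 = 1540.
P(M_22 = 15) = 1540/4194304 = 385/1048576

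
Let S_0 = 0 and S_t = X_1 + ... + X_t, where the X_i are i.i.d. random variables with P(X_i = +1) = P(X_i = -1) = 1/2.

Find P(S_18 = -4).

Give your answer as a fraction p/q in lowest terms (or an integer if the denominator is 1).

Answer: 1989/16384

Derivation:
To reach position -4 after 18 steps: need 7 steps of +1 and 11 of -1.
Favorable paths: C(18,7) = 31824
Total paths: 2^18 = 262144
P = 31824/262144 = 1989/16384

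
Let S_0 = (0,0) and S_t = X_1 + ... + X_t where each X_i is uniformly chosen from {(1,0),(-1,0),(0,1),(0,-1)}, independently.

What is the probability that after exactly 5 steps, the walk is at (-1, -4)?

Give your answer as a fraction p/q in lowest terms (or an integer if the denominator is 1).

Answer: 5/1024

Derivation:
Let h be the number of horizontal steps (so 5-h are vertical). To end at (-1,-4) need (h-1)/2 right-steps and ((5-h)-4)/2 up-steps.
Sum over h with 1 ≤ h ≤ 1, h ≡ 1 (mod 2), 5-h ≡ 0 (mod 2):
h=1: C(5,1)·C(1,0)·C(4,0) = 5·1·1 = 5
Total favorable: 5
Total paths: 4^5 = 1024
P = 5/1024 = 5/1024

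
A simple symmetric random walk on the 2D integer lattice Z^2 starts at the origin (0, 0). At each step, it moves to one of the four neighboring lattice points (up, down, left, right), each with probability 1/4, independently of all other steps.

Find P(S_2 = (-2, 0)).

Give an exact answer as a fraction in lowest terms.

Let h be the number of horizontal steps (so 2-h are vertical). To end at (-2,0) need (h-2)/2 right-steps and ((2-h)+0)/2 up-steps.
Sum over h with 2 ≤ h ≤ 2, h ≡ 0 (mod 2), 2-h ≡ 0 (mod 2):
h=2: C(2,2)·C(2,0)·C(0,0) = 1·1·1 = 1
Total favorable: 1
Total paths: 4^2 = 16
P = 1/16 = 1/16

Answer: 1/16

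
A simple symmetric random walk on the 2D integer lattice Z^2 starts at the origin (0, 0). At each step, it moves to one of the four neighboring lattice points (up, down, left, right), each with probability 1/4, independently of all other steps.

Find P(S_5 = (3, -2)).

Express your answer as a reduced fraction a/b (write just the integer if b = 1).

Answer: 5/512

Derivation:
Let h be the number of horizontal steps (so 5-h are vertical). To end at (3,-2) need (h+3)/2 right-steps and ((5-h)-2)/2 up-steps.
Sum over h with 3 ≤ h ≤ 3, h ≡ 1 (mod 2), 5-h ≡ 0 (mod 2):
h=3: C(5,3)·C(3,3)·C(2,0) = 10·1·1 = 10
Total favorable: 10
Total paths: 4^5 = 1024
P = 10/1024 = 5/512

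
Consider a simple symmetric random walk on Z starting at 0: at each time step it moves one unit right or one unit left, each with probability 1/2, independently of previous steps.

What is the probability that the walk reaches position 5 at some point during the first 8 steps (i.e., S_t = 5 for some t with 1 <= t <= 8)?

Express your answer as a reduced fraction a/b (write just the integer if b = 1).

Count via complement. Let g(t,s) = #length-t paths at position s with S_1..S_t all ≠ 5.
g(t,s) = g(t-1,s-1) + g(t-1,s+1) for s ≠ 5; g(t,5) = 0.
t=0: g(0,0)=1
t=1: g(1,-1)=1 g(1,1)=1
t=2: g(2,-2)=1 g(2,0)=2 g(2,2)=1
t=3: g(3,-3)=1 g(3,-1)=3 g(3,1)=3 g(3,3)=1
t=4: g(4,-4)=1 g(4,-2)=4 g(4,0)=6 g(4,2)=4 g(4,4)=1
t=5: g(5,-5)=1 g(5,-3)=5 g(5,-1)=10 g(5,1)=10 g(5,3)=5
t=6: g(6,-6)=1 g(6,-4)=6 g(6,-2)=15 g(6,0)=20 g(6,2)=15 g(6,4)=5
t=7: g(7,-7)=1 g(7,-5)=7 g(7,-3)=21 g(7,-1)=35 g(7,1)=35 g(7,3)=20
t=8: g(8,-8)=1 g(8,-6)=8 g(8,-4)=28 g(8,-2)=56 g(8,0)=70 g(8,2)=55 g(8,4)=20
Paths never hitting 5: Σ_s g(8,s) = 238
Paths hitting 5: 2^8 - 238 = 18
P = 18/256 = 9/128

Answer: 9/128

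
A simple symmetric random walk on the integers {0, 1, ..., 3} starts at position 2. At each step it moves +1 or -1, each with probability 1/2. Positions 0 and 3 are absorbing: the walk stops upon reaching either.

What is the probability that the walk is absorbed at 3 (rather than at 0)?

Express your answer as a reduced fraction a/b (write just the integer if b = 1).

Answer: 2/3

Derivation:
Symmetric walk (p = 1/2): the harmonic-function argument gives P(hit 3 before 0 | start at 2) = a/N.
P = 2/3 = 2/3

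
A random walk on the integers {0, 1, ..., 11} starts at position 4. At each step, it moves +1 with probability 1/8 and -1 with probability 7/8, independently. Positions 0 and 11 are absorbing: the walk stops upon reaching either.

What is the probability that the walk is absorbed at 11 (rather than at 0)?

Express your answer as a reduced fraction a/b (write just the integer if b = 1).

Answer: 400/329554457

Derivation:
Biased walk: p = 1/8, q = 7/8, r = q/p = 7
Gambler's ruin: P(hit 11 before 0 | start at 4) = (1 - r^a)/(1 - r^N)
r^4 = 2401; r^11 = 1977326743
P = (1 - 2401) / (1 - 1977326743) = -2400 / -1977326742 = 400/329554457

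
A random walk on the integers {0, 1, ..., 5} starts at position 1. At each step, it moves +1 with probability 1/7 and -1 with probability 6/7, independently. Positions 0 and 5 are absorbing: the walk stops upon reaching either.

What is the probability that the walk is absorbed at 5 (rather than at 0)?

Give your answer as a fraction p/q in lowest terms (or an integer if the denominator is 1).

Biased walk: p = 1/7, q = 6/7, r = q/p = 6
Gambler's ruin: P(hit 5 before 0 | start at 1) = (1 - r^a)/(1 - r^N)
r^1 = 6; r^5 = 7776
P = (1 - 6) / (1 - 7776) = -5 / -7775 = 1/1555

Answer: 1/1555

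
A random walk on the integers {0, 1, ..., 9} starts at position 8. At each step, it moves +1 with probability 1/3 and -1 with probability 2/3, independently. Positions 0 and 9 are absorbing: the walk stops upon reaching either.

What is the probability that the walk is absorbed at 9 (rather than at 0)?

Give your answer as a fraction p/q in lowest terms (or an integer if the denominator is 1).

Answer: 255/511

Derivation:
Biased walk: p = 1/3, q = 2/3, r = q/p = 2
Gambler's ruin: P(hit 9 before 0 | start at 8) = (1 - r^a)/(1 - r^N)
r^8 = 256; r^9 = 512
P = (1 - 256) / (1 - 512) = -255 / -511 = 255/511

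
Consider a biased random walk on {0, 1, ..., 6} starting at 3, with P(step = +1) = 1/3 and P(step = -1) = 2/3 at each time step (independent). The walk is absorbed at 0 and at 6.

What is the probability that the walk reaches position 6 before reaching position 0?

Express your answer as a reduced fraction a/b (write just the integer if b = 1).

Biased walk: p = 1/3, q = 2/3, r = q/p = 2
Gambler's ruin: P(hit 6 before 0 | start at 3) = (1 - r^a)/(1 - r^N)
r^3 = 8; r^6 = 64
P = (1 - 8) / (1 - 64) = -7 / -63 = 1/9

Answer: 1/9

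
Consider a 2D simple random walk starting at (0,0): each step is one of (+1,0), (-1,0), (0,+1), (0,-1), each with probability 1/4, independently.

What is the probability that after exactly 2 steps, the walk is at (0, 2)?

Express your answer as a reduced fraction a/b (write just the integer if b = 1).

Let h be the number of horizontal steps (so 2-h are vertical). To end at (0,2) need (h+0)/2 right-steps and ((2-h)+2)/2 up-steps.
Sum over h with 0 ≤ h ≤ 0, h ≡ 0 (mod 2), 2-h ≡ 0 (mod 2):
h=0: C(2,0)·C(0,0)·C(2,2) = 1·1·1 = 1
Total favorable: 1
Total paths: 4^2 = 16
P = 1/16 = 1/16

Answer: 1/16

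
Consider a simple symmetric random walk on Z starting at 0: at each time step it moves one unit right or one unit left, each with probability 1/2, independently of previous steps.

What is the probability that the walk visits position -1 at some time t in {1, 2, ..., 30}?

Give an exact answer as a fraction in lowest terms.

Answer: 57414019/67108864

Derivation:
Count via complement. Let g(t,s) = #length-t paths at position s with S_1..S_t all ≠ -1.
g(t,s) = g(t-1,s-1) + g(t-1,s+1) for s ≠ -1; g(t,-1) = 0.
t=0: g(0,0)=1
t=1: g(1,1)=1
t=2: g(2,0)=1 g(2,2)=1
t=3: g(3,1)=2 g(3,3)=1
t=4: g(4,0)=2 g(4,2)=3 g(4,4)=1
t=5: g(5,1)=5 g(5,3)=4 g(5,5)=1
t=6: g(6,0)=5 g(6,2)=9 g(6,4)=5 g(6,6)=1
t=7: g(7,1)=14 g(7,3)=14 g(7,5)=6 g(7,7)=1
t=8: g(8,0)=14 g(8,2)=28 g(8,4)=20 g(8,6)=7 g(8,8)=1
t=9: g(9,1)=42 g(9,3)=48 g(9,5)=27 g(9,7)=8 g(9,9)=1
t=10: g(10,0)=42 g(10,2)=90 g(10,4)=75 g(10,6)=35 g(10,8)=9 g(10,10)=1
t=11: g(11,1)=132 g(11,3)=165 g(11,5)=110 g(11,7)=44 g(11,9)=10 g(11,11)=1
t=12: g(12,0)=132 g(12,2)=297 g(12,4)=275 g(12,6)=154 g(12,8)=54 g(12,10)=11 g(12,12)=1
t=13: g(13,1)=429 g(13,3)=572 g(13,5)=429 g(13,7)=208 g(13,9)=65 g(13,11)=12 g(13,13)=1
t=14: g(14,0)=429 g(14,2)=1001 g(14,4)=1001 g(14,6)=637 g(14,8)=273 g(14,10)=77 g(14,12)=13 g(14,14)=1
t=15: g(15,1)=1430 g(15,3)=2002 g(15,5)=1638 g(15,7)=910 g(15,9)=350 g(15,11)=90 g(15,13)=14 g(15,15)=1
t=16: g(16,0)=1430 g(16,2)=3432 g(16,4)=3640 g(16,6)=2548 g(16,8)=1260 g(16,10)=440 g(16,12)=104 g(16,14)=15 g(16,16)=1
t=17: g(17,1)=4862 g(17,3)=7072 g(17,5)=6188 g(17,7)=3808 g(17,9)=1700 g(17,11)=544 g(17,13)=119 g(17,15)=16 g(17,17)=1
t=18: g(18,0)=4862 g(18,2)=11934 g(18,4)=13260 g(18,6)=9996 g(18,8)=5508 g(18,10)=2244 g(18,12)=663 g(18,14)=135 g(18,16)=17 g(18,18)=1
t=19: g(19,1)=16796 g(19,3)=25194 g(19,5)=23256 g(19,7)=15504 g(19,9)=7752 g(19,11)=2907 g(19,13)=798 g(19,15)=152 g(19,17)=18 g(19,19)=1
t=20: g(20,0)=16796 g(20,2)=41990 g(20,4)=48450 g(20,6)=38760 g(20,8)=23256 g(20,10)=10659 g(20,12)=3705 g(20,14)=950 g(20,16)=170 g(20,18)=19 g(20,20)=1
t=21: g(21,1)=58786 g(21,3)=90440 g(21,5)=87210 g(21,7)=62016 g(21,9)=33915 g(21,11)=14364 g(21,13)=4655 g(21,15)=1120 g(21,17)=189 g(21,19)=20 g(21,21)=1
t=22: g(22,0)=58786 g(22,2)=149226 g(22,4)=177650 g(22,6)=149226 g(22,8)=95931 g(22,10)=48279 g(22,12)=19019 g(22,14)=5775 g(22,16)=1309 g(22,18)=209 g(22,20)=21 g(22,22)=1
t=23: g(23,1)=208012 g(23,3)=326876 g(23,5)=326876 g(23,7)=245157 g(23,9)=144210 g(23,11)=67298 g(23,13)=24794 g(23,15)=7084 g(23,17)=1518 g(23,19)=230 g(23,21)=22 g(23,23)=1
t=24: g(24,0)=208012 g(24,2)=534888 g(24,4)=653752 g(24,6)=572033 g(24,8)=389367 g(24,10)=211508 g(24,12)=92092 g(24,14)=31878 g(24,16)=8602 g(24,18)=1748 g(24,20)=252 g(24,22)=23 g(24,24)=1
t=25: g(25,1)=742900 g(25,3)=1188640 g(25,5)=1225785 g(25,7)=961400 g(25,9)=600875 g(25,11)=303600 g(25,13)=123970 g(25,15)=40480 g(25,17)=10350 g(25,19)=2000 g(25,21)=275 g(25,23)=24 g(25,25)=1
t=26: g(26,0)=742900 g(26,2)=1931540 g(26,4)=2414425 g(26,6)=2187185 g(26,8)=1562275 g(26,10)=904475 g(26,12)=427570 g(26,14)=164450 g(26,16)=50830 g(26,18)=12350 g(26,20)=2275 g(26,22)=299 g(26,24)=25 g(26,26)=1
t=27: g(27,1)=2674440 g(27,3)=4345965 g(27,5)=4601610 g(27,7)=3749460 g(27,9)=2466750 g(27,11)=1332045 g(27,13)=592020 g(27,15)=215280 g(27,17)=63180 g(27,19)=14625 g(27,21)=2574 g(27,23)=324 g(27,25)=26 g(27,27)=1
t=28: g(28,0)=2674440 g(28,2)=7020405 g(28,4)=8947575 g(28,6)=8351070 g(28,8)=6216210 g(28,10)=3798795 g(28,12)=1924065 g(28,14)=807300 g(28,16)=278460 g(28,18)=77805 g(28,20)=17199 g(28,22)=2898 g(28,24)=350 g(28,26)=27 g(28,28)=1
t=29: g(29,1)=9694845 g(29,3)=15967980 g(29,5)=17298645 g(29,7)=14567280 g(29,9)=10015005 g(29,11)=5722860 g(29,13)=2731365 g(29,15)=1085760 g(29,17)=356265 g(29,19)=95004 g(29,21)=20097 g(29,23)=3248 g(29,25)=377 g(29,27)=28 g(29,29)=1
t=30: g(30,0)=9694845 g(30,2)=25662825 g(30,4)=33266625 g(30,6)=31865925 g(30,8)=24582285 g(30,10)=15737865 g(30,12)=8454225 g(30,14)=3817125 g(30,16)=1442025 g(30,18)=451269 g(30,20)=115101 g(30,22)=23345 g(30,24)=3625 g(30,26)=405 g(30,28)=29 g(30,30)=1
Paths never hitting -1: Σ_s g(30,s) = 155117520
Paths hitting -1: 2^30 - 155117520 = 918624304
P = 918624304/1073741824 = 57414019/67108864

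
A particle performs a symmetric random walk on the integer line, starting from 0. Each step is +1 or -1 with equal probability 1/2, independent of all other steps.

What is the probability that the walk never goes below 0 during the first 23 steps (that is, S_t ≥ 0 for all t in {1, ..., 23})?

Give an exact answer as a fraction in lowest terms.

Answer: 676039/4194304

Derivation:
Let f(t,s) = #length-t paths at position s with S_1..S_t all ≥ 0.
f(t,s) = f(t-1,s-1) + f(t-1,s+1) for s ≥ 0; f(t,s) = 0 for s < 0.
t=0: f(0,0)=1
t=1: f(1,1)=1
t=2: f(2,0)=1 f(2,2)=1
t=3: f(3,1)=2 f(3,3)=1
t=4: f(4,0)=2 f(4,2)=3 f(4,4)=1
t=5: f(5,1)=5 f(5,3)=4 f(5,5)=1
t=6: f(6,0)=5 f(6,2)=9 f(6,4)=5 f(6,6)=1
t=7: f(7,1)=14 f(7,3)=14 f(7,5)=6 f(7,7)=1
t=8: f(8,0)=14 f(8,2)=28 f(8,4)=20 f(8,6)=7 f(8,8)=1
t=9: f(9,1)=42 f(9,3)=48 f(9,5)=27 f(9,7)=8 f(9,9)=1
t=10: f(10,0)=42 f(10,2)=90 f(10,4)=75 f(10,6)=35 f(10,8)=9 f(10,10)=1
t=11: f(11,1)=132 f(11,3)=165 f(11,5)=110 f(11,7)=44 f(11,9)=10 f(11,11)=1
t=12: f(12,0)=132 f(12,2)=297 f(12,4)=275 f(12,6)=154 f(12,8)=54 f(12,10)=11 f(12,12)=1
t=13: f(13,1)=429 f(13,3)=572 f(13,5)=429 f(13,7)=208 f(13,9)=65 f(13,11)=12 f(13,13)=1
t=14: f(14,0)=429 f(14,2)=1001 f(14,4)=1001 f(14,6)=637 f(14,8)=273 f(14,10)=77 f(14,12)=13 f(14,14)=1
t=15: f(15,1)=1430 f(15,3)=2002 f(15,5)=1638 f(15,7)=910 f(15,9)=350 f(15,11)=90 f(15,13)=14 f(15,15)=1
t=16: f(16,0)=1430 f(16,2)=3432 f(16,4)=3640 f(16,6)=2548 f(16,8)=1260 f(16,10)=440 f(16,12)=104 f(16,14)=15 f(16,16)=1
t=17: f(17,1)=4862 f(17,3)=7072 f(17,5)=6188 f(17,7)=3808 f(17,9)=1700 f(17,11)=544 f(17,13)=119 f(17,15)=16 f(17,17)=1
t=18: f(18,0)=4862 f(18,2)=11934 f(18,4)=13260 f(18,6)=9996 f(18,8)=5508 f(18,10)=2244 f(18,12)=663 f(18,14)=135 f(18,16)=17 f(18,18)=1
t=19: f(19,1)=16796 f(19,3)=25194 f(19,5)=23256 f(19,7)=15504 f(19,9)=7752 f(19,11)=2907 f(19,13)=798 f(19,15)=152 f(19,17)=18 f(19,19)=1
t=20: f(20,0)=16796 f(20,2)=41990 f(20,4)=48450 f(20,6)=38760 f(20,8)=23256 f(20,10)=10659 f(20,12)=3705 f(20,14)=950 f(20,16)=170 f(20,18)=19 f(20,20)=1
t=21: f(21,1)=58786 f(21,3)=90440 f(21,5)=87210 f(21,7)=62016 f(21,9)=33915 f(21,11)=14364 f(21,13)=4655 f(21,15)=1120 f(21,17)=189 f(21,19)=20 f(21,21)=1
t=22: f(22,0)=58786 f(22,2)=149226 f(22,4)=177650 f(22,6)=149226 f(22,8)=95931 f(22,10)=48279 f(22,12)=19019 f(22,14)=5775 f(22,16)=1309 f(22,18)=209 f(22,20)=21 f(22,22)=1
t=23: f(23,1)=208012 f(23,3)=326876 f(23,5)=326876 f(23,7)=245157 f(23,9)=144210 f(23,11)=67298 f(23,13)=24794 f(23,15)=7084 f(23,17)=1518 f(23,19)=230 f(23,21)=22 f(23,23)=1
Σ_s f(23,s) = 1352078
P = 1352078/8388608 = 676039/4194304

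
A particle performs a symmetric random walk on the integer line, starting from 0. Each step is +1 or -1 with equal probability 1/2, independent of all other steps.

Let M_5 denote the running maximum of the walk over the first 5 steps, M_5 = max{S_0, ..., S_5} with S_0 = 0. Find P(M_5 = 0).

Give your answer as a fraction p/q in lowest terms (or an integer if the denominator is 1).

Answer: 5/16

Derivation:
Let M_5 = max(S_0,...,S_5). Use the reflection principle: for j ≥ 1, #{paths with M_5 ≥ j} = #{S_5 ≥ j} + #{S_5 ≥ j+1}.
P(M_5 ≥ 0) = 1 since S_0 = 0, so #{M_5 ≥ 0} = 32.
#{M_5 ≥ 1} = #{S_5 ≥ 1} + #{S_5 ≥ 2} = 16 + 6 = 22.
#{M_5 = 0} = 32 - 22 = 10.
P(M_5 = 0) = 10/32 = 5/16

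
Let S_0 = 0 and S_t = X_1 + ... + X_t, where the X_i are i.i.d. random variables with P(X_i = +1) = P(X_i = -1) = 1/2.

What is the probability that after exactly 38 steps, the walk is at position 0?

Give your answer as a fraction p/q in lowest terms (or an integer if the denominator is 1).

Answer: 4418157975/34359738368

Derivation:
To return to 0 after 38 steps: need exactly 19 steps of +1 and 19 of -1.
Favorable paths: C(38,19) = 35345263800
Total paths: 2^38 = 274877906944
P = 35345263800/274877906944 = 4418157975/34359738368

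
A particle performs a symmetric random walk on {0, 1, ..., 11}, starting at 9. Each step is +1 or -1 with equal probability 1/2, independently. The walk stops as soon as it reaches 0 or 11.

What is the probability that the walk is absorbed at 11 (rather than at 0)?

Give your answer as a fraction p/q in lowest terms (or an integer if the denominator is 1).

Answer: 9/11

Derivation:
Symmetric walk (p = 1/2): the harmonic-function argument gives P(hit 11 before 0 | start at 9) = a/N.
P = 9/11 = 9/11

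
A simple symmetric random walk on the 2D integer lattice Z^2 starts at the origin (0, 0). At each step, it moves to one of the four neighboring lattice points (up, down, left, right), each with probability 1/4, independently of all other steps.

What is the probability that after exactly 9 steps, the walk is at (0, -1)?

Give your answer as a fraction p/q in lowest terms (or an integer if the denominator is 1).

Answer: 3969/65536

Derivation:
Let h be the number of horizontal steps (so 9-h are vertical). To end at (0,-1) need (h+0)/2 right-steps and ((9-h)-1)/2 up-steps.
Sum over h with 0 ≤ h ≤ 8, h ≡ 0 (mod 2), 9-h ≡ 1 (mod 2):
h=0: C(9,0)·C(0,0)·C(9,4) = 1·1·126 = 126
h=2: C(9,2)·C(2,1)·C(7,3) = 36·2·35 = 2520
h=4: C(9,4)·C(4,2)·C(5,2) = 126·6·10 = 7560
h=6: C(9,6)·C(6,3)·C(3,1) = 84·20·3 = 5040
h=8: C(9,8)·C(8,4)·C(1,0) = 9·70·1 = 630
Total favorable: 15876
Total paths: 4^9 = 262144
P = 15876/262144 = 3969/65536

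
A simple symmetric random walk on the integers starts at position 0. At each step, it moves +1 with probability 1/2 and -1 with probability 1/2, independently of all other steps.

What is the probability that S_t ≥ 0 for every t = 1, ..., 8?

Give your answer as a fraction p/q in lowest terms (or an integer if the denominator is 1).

Let f(t,s) = #length-t paths at position s with S_1..S_t all ≥ 0.
f(t,s) = f(t-1,s-1) + f(t-1,s+1) for s ≥ 0; f(t,s) = 0 for s < 0.
t=0: f(0,0)=1
t=1: f(1,1)=1
t=2: f(2,0)=1 f(2,2)=1
t=3: f(3,1)=2 f(3,3)=1
t=4: f(4,0)=2 f(4,2)=3 f(4,4)=1
t=5: f(5,1)=5 f(5,3)=4 f(5,5)=1
t=6: f(6,0)=5 f(6,2)=9 f(6,4)=5 f(6,6)=1
t=7: f(7,1)=14 f(7,3)=14 f(7,5)=6 f(7,7)=1
t=8: f(8,0)=14 f(8,2)=28 f(8,4)=20 f(8,6)=7 f(8,8)=1
Σ_s f(8,s) = 70
P = 70/256 = 35/128

Answer: 35/128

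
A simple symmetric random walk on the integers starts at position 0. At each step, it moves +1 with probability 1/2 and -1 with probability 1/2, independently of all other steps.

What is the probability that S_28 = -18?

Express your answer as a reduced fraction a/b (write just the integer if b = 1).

Answer: 12285/33554432

Derivation:
To reach position -18 after 28 steps: need 5 steps of +1 and 23 of -1.
Favorable paths: C(28,5) = 98280
Total paths: 2^28 = 268435456
P = 98280/268435456 = 12285/33554432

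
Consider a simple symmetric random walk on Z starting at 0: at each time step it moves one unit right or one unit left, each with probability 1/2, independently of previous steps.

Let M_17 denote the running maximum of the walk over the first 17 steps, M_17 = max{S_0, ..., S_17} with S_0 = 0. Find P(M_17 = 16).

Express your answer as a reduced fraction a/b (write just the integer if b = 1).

Answer: 1/131072

Derivation:
Let M_17 = max(S_0,...,S_17). Use the reflection principle: for j ≥ 1, #{paths with M_17 ≥ j} = #{S_17 ≥ j} + #{S_17 ≥ j+1}.
By reflection, #{M_17 ≥ 16} = #{S_17 ≥ 16} + #{S_17 ≥ 17} = 1 + 1 = 2.
#{M_17 ≥ 17} = #{S_17 ≥ 17} + #{S_17 ≥ 18} = 1 + 0 = 1.
#{M_17 = 16} = 2 - 1 = 1.
P(M_17 = 16) = 1/131072 = 1/131072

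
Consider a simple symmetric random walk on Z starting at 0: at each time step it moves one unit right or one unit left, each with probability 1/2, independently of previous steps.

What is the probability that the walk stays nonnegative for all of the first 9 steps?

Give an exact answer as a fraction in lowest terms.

Let f(t,s) = #length-t paths at position s with S_1..S_t all ≥ 0.
f(t,s) = f(t-1,s-1) + f(t-1,s+1) for s ≥ 0; f(t,s) = 0 for s < 0.
t=0: f(0,0)=1
t=1: f(1,1)=1
t=2: f(2,0)=1 f(2,2)=1
t=3: f(3,1)=2 f(3,3)=1
t=4: f(4,0)=2 f(4,2)=3 f(4,4)=1
t=5: f(5,1)=5 f(5,3)=4 f(5,5)=1
t=6: f(6,0)=5 f(6,2)=9 f(6,4)=5 f(6,6)=1
t=7: f(7,1)=14 f(7,3)=14 f(7,5)=6 f(7,7)=1
t=8: f(8,0)=14 f(8,2)=28 f(8,4)=20 f(8,6)=7 f(8,8)=1
t=9: f(9,1)=42 f(9,3)=48 f(9,5)=27 f(9,7)=8 f(9,9)=1
Σ_s f(9,s) = 126
P = 126/512 = 63/256

Answer: 63/256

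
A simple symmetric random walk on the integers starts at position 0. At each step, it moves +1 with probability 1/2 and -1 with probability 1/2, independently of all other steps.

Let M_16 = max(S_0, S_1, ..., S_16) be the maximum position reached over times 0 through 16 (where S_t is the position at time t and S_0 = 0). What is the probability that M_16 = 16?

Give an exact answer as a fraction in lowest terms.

Answer: 1/65536

Derivation:
Let M_16 = max(S_0,...,S_16). Use the reflection principle: for j ≥ 1, #{paths with M_16 ≥ j} = #{S_16 ≥ j} + #{S_16 ≥ j+1}.
By reflection, #{M_16 ≥ 16} = #{S_16 ≥ 16} + #{S_16 ≥ 17} = 1 + 0 = 1.
#{M_16 ≥ 17} = #{S_16 ≥ 17} + #{S_16 ≥ 18} = 0 + 0 = 0.
#{M_16 = 16} = 1 - 0 = 1.
P(M_16 = 16) = 1/65536 = 1/65536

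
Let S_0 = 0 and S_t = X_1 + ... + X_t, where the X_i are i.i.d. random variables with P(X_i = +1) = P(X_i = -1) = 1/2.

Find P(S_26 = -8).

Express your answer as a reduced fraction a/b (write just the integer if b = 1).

To reach position -8 after 26 steps: need 9 steps of +1 and 17 of -1.
Favorable paths: C(26,9) = 3124550
Total paths: 2^26 = 67108864
P = 3124550/67108864 = 1562275/33554432

Answer: 1562275/33554432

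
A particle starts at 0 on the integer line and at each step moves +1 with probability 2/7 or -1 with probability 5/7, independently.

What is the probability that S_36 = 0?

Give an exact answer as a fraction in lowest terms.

Answer: 1296447900000000000000000000/378818692265664781682717625943

Derivation:
To be at 0 after 36 steps: need exactly 18 steps of +1 and 18 of -1.
Number of such sequences: C(36,18) = 9075135300
Each has probability (2/7)^18 · (5/7)^18 = 1000000000000000000/2651730845859653471779023381601
P = 9075135300 · 1000000000000000000/2651730845859653471779023381601 = 1296447900000000000000000000/378818692265664781682717625943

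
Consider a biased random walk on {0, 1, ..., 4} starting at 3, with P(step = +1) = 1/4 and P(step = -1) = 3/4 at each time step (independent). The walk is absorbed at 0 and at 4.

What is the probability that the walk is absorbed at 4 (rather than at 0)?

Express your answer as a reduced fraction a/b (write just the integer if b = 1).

Answer: 13/40

Derivation:
Biased walk: p = 1/4, q = 3/4, r = q/p = 3
Gambler's ruin: P(hit 4 before 0 | start at 3) = (1 - r^a)/(1 - r^N)
r^3 = 27; r^4 = 81
P = (1 - 27) / (1 - 81) = -26 / -80 = 13/40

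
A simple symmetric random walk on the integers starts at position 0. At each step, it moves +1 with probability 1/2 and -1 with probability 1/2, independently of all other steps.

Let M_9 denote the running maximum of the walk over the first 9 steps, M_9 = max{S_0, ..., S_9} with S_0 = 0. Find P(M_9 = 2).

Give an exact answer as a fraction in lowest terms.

Answer: 21/128

Derivation:
Let M_9 = max(S_0,...,S_9). Use the reflection principle: for j ≥ 1, #{paths with M_9 ≥ j} = #{S_9 ≥ j} + #{S_9 ≥ j+1}.
By reflection, #{M_9 ≥ 2} = #{S_9 ≥ 2} + #{S_9 ≥ 3} = 130 + 130 = 260.
#{M_9 ≥ 3} = #{S_9 ≥ 3} + #{S_9 ≥ 4} = 130 + 46 = 176.
#{M_9 = 2} = 260 - 176 = 84.
P(M_9 = 2) = 84/512 = 21/128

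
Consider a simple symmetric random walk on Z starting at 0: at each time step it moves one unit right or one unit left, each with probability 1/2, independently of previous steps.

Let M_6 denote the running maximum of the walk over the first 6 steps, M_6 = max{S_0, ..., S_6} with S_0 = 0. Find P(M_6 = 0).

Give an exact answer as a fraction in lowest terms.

Answer: 5/16

Derivation:
Let M_6 = max(S_0,...,S_6). Use the reflection principle: for j ≥ 1, #{paths with M_6 ≥ j} = #{S_6 ≥ j} + #{S_6 ≥ j+1}.
P(M_6 ≥ 0) = 1 since S_0 = 0, so #{M_6 ≥ 0} = 64.
#{M_6 ≥ 1} = #{S_6 ≥ 1} + #{S_6 ≥ 2} = 22 + 22 = 44.
#{M_6 = 0} = 64 - 44 = 20.
P(M_6 = 0) = 20/64 = 5/16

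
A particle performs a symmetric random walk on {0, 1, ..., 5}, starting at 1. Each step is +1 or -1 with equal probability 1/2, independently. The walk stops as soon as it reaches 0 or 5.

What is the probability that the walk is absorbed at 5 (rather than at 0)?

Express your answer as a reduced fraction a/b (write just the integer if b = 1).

Symmetric walk (p = 1/2): the harmonic-function argument gives P(hit 5 before 0 | start at 1) = a/N.
P = 1/5 = 1/5

Answer: 1/5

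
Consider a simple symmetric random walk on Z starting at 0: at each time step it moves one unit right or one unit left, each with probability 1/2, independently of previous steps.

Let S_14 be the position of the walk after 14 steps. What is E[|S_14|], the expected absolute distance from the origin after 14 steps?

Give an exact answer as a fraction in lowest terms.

Answer: 3003/1024

Derivation:
S_14 takes values m ≡ 0 (mod 2) with |m| ≤ 14; P(S_14=m) = C(14,(14+m)/2)/2^14.
Total paths: 2^14 = 16384
Distribution: P(S=-14)=1/16384, P(S=-12)=14/16384, P(S=-10)=91/16384, P(S=-8)=364/16384, P(S=-6)=1001/16384, P(S=-4)=2002/16384, P(S=-2)=3003/16384, P(S=0)=3432/16384, P(S=2)=3003/16384, P(S=4)=2002/16384, P(S=6)=1001/16384, P(S=8)=364/16384, P(S=10)=91/16384, P(S=12)=14/16384, P(S=14)=1/16384
E[|S_14|] = Σ_m |m|·P(S_14=m) = 48048/16384 = 3003/1024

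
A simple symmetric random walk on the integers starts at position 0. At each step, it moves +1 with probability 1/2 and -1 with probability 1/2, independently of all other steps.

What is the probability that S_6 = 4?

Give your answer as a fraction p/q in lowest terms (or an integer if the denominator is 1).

Answer: 3/32

Derivation:
To reach position 4 after 6 steps: need 5 steps of +1 and 1 of -1.
Favorable paths: C(6,5) = 6
Total paths: 2^6 = 64
P = 6/64 = 3/32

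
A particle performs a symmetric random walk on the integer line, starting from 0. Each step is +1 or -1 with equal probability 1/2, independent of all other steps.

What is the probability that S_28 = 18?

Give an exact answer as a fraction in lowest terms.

To reach position 18 after 28 steps: need 23 steps of +1 and 5 of -1.
Favorable paths: C(28,23) = 98280
Total paths: 2^28 = 268435456
P = 98280/268435456 = 12285/33554432

Answer: 12285/33554432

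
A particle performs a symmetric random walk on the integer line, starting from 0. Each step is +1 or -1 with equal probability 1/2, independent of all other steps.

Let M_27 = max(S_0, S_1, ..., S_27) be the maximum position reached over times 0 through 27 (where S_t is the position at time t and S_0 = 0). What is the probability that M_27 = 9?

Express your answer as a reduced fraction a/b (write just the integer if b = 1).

Let M_27 = max(S_0,...,S_27). Use the reflection principle: for j ≥ 1, #{paths with M_27 ≥ j} = #{S_27 ≥ j} + #{S_27 ≥ j+1}.
By reflection, #{M_27 ≥ 9} = #{S_27 ≥ 9} + #{S_27 ≥ 10} = 8192524 + 3505699 = 11698223.
#{M_27 ≥ 10} = #{S_27 ≥ 10} + #{S_27 ≥ 11} = 3505699 + 3505699 = 7011398.
#{M_27 = 9} = 11698223 - 7011398 = 4686825.
P(M_27 = 9) = 4686825/134217728 = 4686825/134217728

Answer: 4686825/134217728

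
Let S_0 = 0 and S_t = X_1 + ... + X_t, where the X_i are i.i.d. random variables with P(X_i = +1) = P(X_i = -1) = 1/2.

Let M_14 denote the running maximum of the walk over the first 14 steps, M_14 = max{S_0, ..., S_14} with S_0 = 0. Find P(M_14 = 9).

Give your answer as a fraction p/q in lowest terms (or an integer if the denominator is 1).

Answer: 91/16384

Derivation:
Let M_14 = max(S_0,...,S_14). Use the reflection principle: for j ≥ 1, #{paths with M_14 ≥ j} = #{S_14 ≥ j} + #{S_14 ≥ j+1}.
By reflection, #{M_14 ≥ 9} = #{S_14 ≥ 9} + #{S_14 ≥ 10} = 106 + 106 = 212.
#{M_14 ≥ 10} = #{S_14 ≥ 10} + #{S_14 ≥ 11} = 106 + 15 = 121.
#{M_14 = 9} = 212 - 121 = 91.
P(M_14 = 9) = 91/16384 = 91/16384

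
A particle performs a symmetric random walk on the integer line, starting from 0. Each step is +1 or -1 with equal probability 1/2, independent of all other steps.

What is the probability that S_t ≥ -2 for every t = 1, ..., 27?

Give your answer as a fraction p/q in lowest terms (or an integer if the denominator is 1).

Let f(t,s) = #length-t paths at position s with S_1..S_t all ≥ -2.
f(t,s) = f(t-1,s-1) + f(t-1,s+1) for s ≥ -2; f(t,s) = 0 for s < -2.
t=0: f(0,0)=1
t=1: f(1,-1)=1 f(1,1)=1
t=2: f(2,-2)=1 f(2,0)=2 f(2,2)=1
t=3: f(3,-1)=3 f(3,1)=3 f(3,3)=1
t=4: f(4,-2)=3 f(4,0)=6 f(4,2)=4 f(4,4)=1
t=5: f(5,-1)=9 f(5,1)=10 f(5,3)=5 f(5,5)=1
t=6: f(6,-2)=9 f(6,0)=19 f(6,2)=15 f(6,4)=6 f(6,6)=1
t=7: f(7,-1)=28 f(7,1)=34 f(7,3)=21 f(7,5)=7 f(7,7)=1
t=8: f(8,-2)=28 f(8,0)=62 f(8,2)=55 f(8,4)=28 f(8,6)=8 f(8,8)=1
t=9: f(9,-1)=90 f(9,1)=117 f(9,3)=83 f(9,5)=36 f(9,7)=9 f(9,9)=1
t=10: f(10,-2)=90 f(10,0)=207 f(10,2)=200 f(10,4)=119 f(10,6)=45 f(10,8)=10 f(10,10)=1
t=11: f(11,-1)=297 f(11,1)=407 f(11,3)=319 f(11,5)=164 f(11,7)=55 f(11,9)=11 f(11,11)=1
t=12: f(12,-2)=297 f(12,0)=704 f(12,2)=726 f(12,4)=483 f(12,6)=219 f(12,8)=66 f(12,10)=12 f(12,12)=1
t=13: f(13,-1)=1001 f(13,1)=1430 f(13,3)=1209 f(13,5)=702 f(13,7)=285 f(13,9)=78 f(13,11)=13 f(13,13)=1
t=14: f(14,-2)=1001 f(14,0)=2431 f(14,2)=2639 f(14,4)=1911 f(14,6)=987 f(14,8)=363 f(14,10)=91 f(14,12)=14 f(14,14)=1
t=15: f(15,-1)=3432 f(15,1)=5070 f(15,3)=4550 f(15,5)=2898 f(15,7)=1350 f(15,9)=454 f(15,11)=105 f(15,13)=15 f(15,15)=1
t=16: f(16,-2)=3432 f(16,0)=8502 f(16,2)=9620 f(16,4)=7448 f(16,6)=4248 f(16,8)=1804 f(16,10)=559 f(16,12)=120 f(16,14)=16 f(16,16)=1
t=17: f(17,-1)=11934 f(17,1)=18122 f(17,3)=17068 f(17,5)=11696 f(17,7)=6052 f(17,9)=2363 f(17,11)=679 f(17,13)=136 f(17,15)=17 f(17,17)=1
t=18: f(18,-2)=11934 f(18,0)=30056 f(18,2)=35190 f(18,4)=28764 f(18,6)=17748 f(18,8)=8415 f(18,10)=3042 f(18,12)=815 f(18,14)=153 f(18,16)=18 f(18,18)=1
t=19: f(19,-1)=41990 f(19,1)=65246 f(19,3)=63954 f(19,5)=46512 f(19,7)=26163 f(19,9)=11457 f(19,11)=3857 f(19,13)=968 f(19,15)=171 f(19,17)=19 f(19,19)=1
t=20: f(20,-2)=41990 f(20,0)=107236 f(20,2)=129200 f(20,4)=110466 f(20,6)=72675 f(20,8)=37620 f(20,10)=15314 f(20,12)=4825 f(20,14)=1139 f(20,16)=190 f(20,18)=20 f(20,20)=1
t=21: f(21,-1)=149226 f(21,1)=236436 f(21,3)=239666 f(21,5)=183141 f(21,7)=110295 f(21,9)=52934 f(21,11)=20139 f(21,13)=5964 f(21,15)=1329 f(21,17)=210 f(21,19)=21 f(21,21)=1
t=22: f(22,-2)=149226 f(22,0)=385662 f(22,2)=476102 f(22,4)=422807 f(22,6)=293436 f(22,8)=163229 f(22,10)=73073 f(22,12)=26103 f(22,14)=7293 f(22,16)=1539 f(22,18)=231 f(22,20)=22 f(22,22)=1
t=23: f(23,-1)=534888 f(23,1)=861764 f(23,3)=898909 f(23,5)=716243 f(23,7)=456665 f(23,9)=236302 f(23,11)=99176 f(23,13)=33396 f(23,15)=8832 f(23,17)=1770 f(23,19)=253 f(23,21)=23 f(23,23)=1
t=24: f(24,-2)=534888 f(24,0)=1396652 f(24,2)=1760673 f(24,4)=1615152 f(24,6)=1172908 f(24,8)=692967 f(24,10)=335478 f(24,12)=132572 f(24,14)=42228 f(24,16)=10602 f(24,18)=2023 f(24,20)=276 f(24,22)=24 f(24,24)=1
t=25: f(25,-1)=1931540 f(25,1)=3157325 f(25,3)=3375825 f(25,5)=2788060 f(25,7)=1865875 f(25,9)=1028445 f(25,11)=468050 f(25,13)=174800 f(25,15)=52830 f(25,17)=12625 f(25,19)=2299 f(25,21)=300 f(25,23)=25 f(25,25)=1
t=26: f(26,-2)=1931540 f(26,0)=5088865 f(26,2)=6533150 f(26,4)=6163885 f(26,6)=4653935 f(26,8)=2894320 f(26,10)=1496495 f(26,12)=642850 f(26,14)=227630 f(26,16)=65455 f(26,18)=14924 f(26,20)=2599 f(26,22)=325 f(26,24)=26 f(26,26)=1
t=27: f(27,-1)=7020405 f(27,1)=11622015 f(27,3)=12697035 f(27,5)=10817820 f(27,7)=7548255 f(27,9)=4390815 f(27,11)=2139345 f(27,13)=870480 f(27,15)=293085 f(27,17)=80379 f(27,19)=17523 f(27,21)=2924 f(27,23)=351 f(27,25)=27 f(27,27)=1
Σ_s f(27,s) = 57500460
P = 57500460/134217728 = 14375115/33554432

Answer: 14375115/33554432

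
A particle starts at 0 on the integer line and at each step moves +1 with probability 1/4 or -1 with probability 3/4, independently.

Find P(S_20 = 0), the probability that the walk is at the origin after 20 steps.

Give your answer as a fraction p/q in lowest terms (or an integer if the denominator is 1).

Answer: 2727414261/274877906944

Derivation:
To be at 0 after 20 steps: need exactly 10 steps of +1 and 10 of -1.
Number of such sequences: C(20,10) = 184756
Each has probability (1/4)^10 · (3/4)^10 = 59049/1099511627776
P = 184756 · 59049/1099511627776 = 2727414261/274877906944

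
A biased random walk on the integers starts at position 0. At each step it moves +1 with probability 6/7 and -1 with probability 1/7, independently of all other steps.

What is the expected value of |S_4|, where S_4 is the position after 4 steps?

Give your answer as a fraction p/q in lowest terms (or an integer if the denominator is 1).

Answer: 6964/2401

Derivation:
S_4 takes values m ≡ 0 (mod 2) with |m| ≤ 4; P(S_4=m) = C(4,(4+m)/2) · (6/7)^((4+m)/2) · (1/7)^((4-m)/2).
Distribution: P(S=-4)=1/2401, P(S=-2)=24/2401, P(S=0)=216/2401, P(S=2)=864/2401, P(S=4)=1296/2401
E[|S_4|] = Σ_m |m|·P(S_4=m) = 6964/2401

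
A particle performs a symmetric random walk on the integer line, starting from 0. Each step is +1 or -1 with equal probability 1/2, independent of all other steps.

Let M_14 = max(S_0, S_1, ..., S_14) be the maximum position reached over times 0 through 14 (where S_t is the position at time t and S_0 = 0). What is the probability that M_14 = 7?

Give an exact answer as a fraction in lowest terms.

Let M_14 = max(S_0,...,S_14). Use the reflection principle: for j ≥ 1, #{paths with M_14 ≥ j} = #{S_14 ≥ j} + #{S_14 ≥ j+1}.
By reflection, #{M_14 ≥ 7} = #{S_14 ≥ 7} + #{S_14 ≥ 8} = 470 + 470 = 940.
#{M_14 ≥ 8} = #{S_14 ≥ 8} + #{S_14 ≥ 9} = 470 + 106 = 576.
#{M_14 = 7} = 940 - 576 = 364.
P(M_14 = 7) = 364/16384 = 91/4096

Answer: 91/4096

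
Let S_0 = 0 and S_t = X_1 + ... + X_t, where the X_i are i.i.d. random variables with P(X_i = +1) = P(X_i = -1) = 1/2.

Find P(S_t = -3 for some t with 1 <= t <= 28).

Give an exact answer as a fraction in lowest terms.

Answer: 19179317/33554432

Derivation:
Count via complement. Let g(t,s) = #length-t paths at position s with S_1..S_t all ≠ -3.
g(t,s) = g(t-1,s-1) + g(t-1,s+1) for s ≠ -3; g(t,-3) = 0.
t=0: g(0,0)=1
t=1: g(1,-1)=1 g(1,1)=1
t=2: g(2,-2)=1 g(2,0)=2 g(2,2)=1
t=3: g(3,-1)=3 g(3,1)=3 g(3,3)=1
t=4: g(4,-2)=3 g(4,0)=6 g(4,2)=4 g(4,4)=1
t=5: g(5,-1)=9 g(5,1)=10 g(5,3)=5 g(5,5)=1
t=6: g(6,-2)=9 g(6,0)=19 g(6,2)=15 g(6,4)=6 g(6,6)=1
t=7: g(7,-1)=28 g(7,1)=34 g(7,3)=21 g(7,5)=7 g(7,7)=1
t=8: g(8,-2)=28 g(8,0)=62 g(8,2)=55 g(8,4)=28 g(8,6)=8 g(8,8)=1
t=9: g(9,-1)=90 g(9,1)=117 g(9,3)=83 g(9,5)=36 g(9,7)=9 g(9,9)=1
t=10: g(10,-2)=90 g(10,0)=207 g(10,2)=200 g(10,4)=119 g(10,6)=45 g(10,8)=10 g(10,10)=1
t=11: g(11,-1)=297 g(11,1)=407 g(11,3)=319 g(11,5)=164 g(11,7)=55 g(11,9)=11 g(11,11)=1
t=12: g(12,-2)=297 g(12,0)=704 g(12,2)=726 g(12,4)=483 g(12,6)=219 g(12,8)=66 g(12,10)=12 g(12,12)=1
t=13: g(13,-1)=1001 g(13,1)=1430 g(13,3)=1209 g(13,5)=702 g(13,7)=285 g(13,9)=78 g(13,11)=13 g(13,13)=1
t=14: g(14,-2)=1001 g(14,0)=2431 g(14,2)=2639 g(14,4)=1911 g(14,6)=987 g(14,8)=363 g(14,10)=91 g(14,12)=14 g(14,14)=1
t=15: g(15,-1)=3432 g(15,1)=5070 g(15,3)=4550 g(15,5)=2898 g(15,7)=1350 g(15,9)=454 g(15,11)=105 g(15,13)=15 g(15,15)=1
t=16: g(16,-2)=3432 g(16,0)=8502 g(16,2)=9620 g(16,4)=7448 g(16,6)=4248 g(16,8)=1804 g(16,10)=559 g(16,12)=120 g(16,14)=16 g(16,16)=1
t=17: g(17,-1)=11934 g(17,1)=18122 g(17,3)=17068 g(17,5)=11696 g(17,7)=6052 g(17,9)=2363 g(17,11)=679 g(17,13)=136 g(17,15)=17 g(17,17)=1
t=18: g(18,-2)=11934 g(18,0)=30056 g(18,2)=35190 g(18,4)=28764 g(18,6)=17748 g(18,8)=8415 g(18,10)=3042 g(18,12)=815 g(18,14)=153 g(18,16)=18 g(18,18)=1
t=19: g(19,-1)=41990 g(19,1)=65246 g(19,3)=63954 g(19,5)=46512 g(19,7)=26163 g(19,9)=11457 g(19,11)=3857 g(19,13)=968 g(19,15)=171 g(19,17)=19 g(19,19)=1
t=20: g(20,-2)=41990 g(20,0)=107236 g(20,2)=129200 g(20,4)=110466 g(20,6)=72675 g(20,8)=37620 g(20,10)=15314 g(20,12)=4825 g(20,14)=1139 g(20,16)=190 g(20,18)=20 g(20,20)=1
t=21: g(21,-1)=149226 g(21,1)=236436 g(21,3)=239666 g(21,5)=183141 g(21,7)=110295 g(21,9)=52934 g(21,11)=20139 g(21,13)=5964 g(21,15)=1329 g(21,17)=210 g(21,19)=21 g(21,21)=1
t=22: g(22,-2)=149226 g(22,0)=385662 g(22,2)=476102 g(22,4)=422807 g(22,6)=293436 g(22,8)=163229 g(22,10)=73073 g(22,12)=26103 g(22,14)=7293 g(22,16)=1539 g(22,18)=231 g(22,20)=22 g(22,22)=1
t=23: g(23,-1)=534888 g(23,1)=861764 g(23,3)=898909 g(23,5)=716243 g(23,7)=456665 g(23,9)=236302 g(23,11)=99176 g(23,13)=33396 g(23,15)=8832 g(23,17)=1770 g(23,19)=253 g(23,21)=23 g(23,23)=1
t=24: g(24,-2)=534888 g(24,0)=1396652 g(24,2)=1760673 g(24,4)=1615152 g(24,6)=1172908 g(24,8)=692967 g(24,10)=335478 g(24,12)=132572 g(24,14)=42228 g(24,16)=10602 g(24,18)=2023 g(24,20)=276 g(24,22)=24 g(24,24)=1
t=25: g(25,-1)=1931540 g(25,1)=3157325 g(25,3)=3375825 g(25,5)=2788060 g(25,7)=1865875 g(25,9)=1028445 g(25,11)=468050 g(25,13)=174800 g(25,15)=52830 g(25,17)=12625 g(25,19)=2299 g(25,21)=300 g(25,23)=25 g(25,25)=1
t=26: g(26,-2)=1931540 g(26,0)=5088865 g(26,2)=6533150 g(26,4)=6163885 g(26,6)=4653935 g(26,8)=2894320 g(26,10)=1496495 g(26,12)=642850 g(26,14)=227630 g(26,16)=65455 g(26,18)=14924 g(26,20)=2599 g(26,22)=325 g(26,24)=26 g(26,26)=1
t=27: g(27,-1)=7020405 g(27,1)=11622015 g(27,3)=12697035 g(27,5)=10817820 g(27,7)=7548255 g(27,9)=4390815 g(27,11)=2139345 g(27,13)=870480 g(27,15)=293085 g(27,17)=80379 g(27,19)=17523 g(27,21)=2924 g(27,23)=351 g(27,25)=27 g(27,27)=1
t=28: g(28,-2)=7020405 g(28,0)=18642420 g(28,2)=24319050 g(28,4)=23514855 g(28,6)=18366075 g(28,8)=11939070 g(28,10)=6530160 g(28,12)=3009825 g(28,14)=1163565 g(28,16)=373464 g(28,18)=97902 g(28,20)=20447 g(28,22)=3275 g(28,24)=378 g(28,26)=28 g(28,28)=1
Paths never hitting -3: Σ_s g(28,s) = 115000920
Paths hitting -3: 2^28 - 115000920 = 153434536
P = 153434536/268435456 = 19179317/33554432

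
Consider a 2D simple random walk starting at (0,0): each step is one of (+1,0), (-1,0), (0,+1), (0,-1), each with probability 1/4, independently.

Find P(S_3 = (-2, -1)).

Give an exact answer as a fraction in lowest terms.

Let h be the number of horizontal steps (so 3-h are vertical). To end at (-2,-1) need (h-2)/2 right-steps and ((3-h)-1)/2 up-steps.
Sum over h with 2 ≤ h ≤ 2, h ≡ 0 (mod 2), 3-h ≡ 1 (mod 2):
h=2: C(3,2)·C(2,0)·C(1,0) = 3·1·1 = 3
Total favorable: 3
Total paths: 4^3 = 64
P = 3/64 = 3/64

Answer: 3/64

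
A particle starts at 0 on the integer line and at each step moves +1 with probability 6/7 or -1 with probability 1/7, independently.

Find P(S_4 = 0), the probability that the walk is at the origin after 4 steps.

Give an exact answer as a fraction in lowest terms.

Answer: 216/2401

Derivation:
To be at 0 after 4 steps: need exactly 2 steps of +1 and 2 of -1.
Number of such sequences: C(4,2) = 6
Each has probability (6/7)^2 · (1/7)^2 = 36/2401
P = 6 · 36/2401 = 216/2401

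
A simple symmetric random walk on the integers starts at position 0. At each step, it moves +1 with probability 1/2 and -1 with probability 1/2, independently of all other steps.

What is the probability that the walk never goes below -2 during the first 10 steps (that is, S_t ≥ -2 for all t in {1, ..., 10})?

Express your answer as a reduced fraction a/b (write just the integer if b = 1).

Answer: 21/32

Derivation:
Let f(t,s) = #length-t paths at position s with S_1..S_t all ≥ -2.
f(t,s) = f(t-1,s-1) + f(t-1,s+1) for s ≥ -2; f(t,s) = 0 for s < -2.
t=0: f(0,0)=1
t=1: f(1,-1)=1 f(1,1)=1
t=2: f(2,-2)=1 f(2,0)=2 f(2,2)=1
t=3: f(3,-1)=3 f(3,1)=3 f(3,3)=1
t=4: f(4,-2)=3 f(4,0)=6 f(4,2)=4 f(4,4)=1
t=5: f(5,-1)=9 f(5,1)=10 f(5,3)=5 f(5,5)=1
t=6: f(6,-2)=9 f(6,0)=19 f(6,2)=15 f(6,4)=6 f(6,6)=1
t=7: f(7,-1)=28 f(7,1)=34 f(7,3)=21 f(7,5)=7 f(7,7)=1
t=8: f(8,-2)=28 f(8,0)=62 f(8,2)=55 f(8,4)=28 f(8,6)=8 f(8,8)=1
t=9: f(9,-1)=90 f(9,1)=117 f(9,3)=83 f(9,5)=36 f(9,7)=9 f(9,9)=1
t=10: f(10,-2)=90 f(10,0)=207 f(10,2)=200 f(10,4)=119 f(10,6)=45 f(10,8)=10 f(10,10)=1
Σ_s f(10,s) = 672
P = 672/1024 = 21/32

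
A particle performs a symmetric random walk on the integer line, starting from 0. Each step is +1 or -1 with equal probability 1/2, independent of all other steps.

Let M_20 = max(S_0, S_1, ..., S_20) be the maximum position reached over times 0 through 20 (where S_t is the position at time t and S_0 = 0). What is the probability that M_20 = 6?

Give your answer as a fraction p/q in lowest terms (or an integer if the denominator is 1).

Let M_20 = max(S_0,...,S_20). Use the reflection principle: for j ≥ 1, #{paths with M_20 ≥ j} = #{S_20 ≥ j} + #{S_20 ≥ j+1}.
By reflection, #{M_20 ≥ 6} = #{S_20 ≥ 6} + #{S_20 ≥ 7} = 137980 + 60460 = 198440.
#{M_20 ≥ 7} = #{S_20 ≥ 7} + #{S_20 ≥ 8} = 60460 + 60460 = 120920.
#{M_20 = 6} = 198440 - 120920 = 77520.
P(M_20 = 6) = 77520/1048576 = 4845/65536

Answer: 4845/65536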